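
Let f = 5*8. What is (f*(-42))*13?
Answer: -21840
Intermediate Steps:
f = 40
(f*(-42))*13 = (40*(-42))*13 = -1680*13 = -21840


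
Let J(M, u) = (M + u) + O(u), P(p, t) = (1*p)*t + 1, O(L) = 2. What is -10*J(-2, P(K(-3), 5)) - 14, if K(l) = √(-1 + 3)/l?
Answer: -24 + 50*√2/3 ≈ -0.42977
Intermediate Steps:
K(l) = √2/l
P(p, t) = 1 + p*t (P(p, t) = p*t + 1 = 1 + p*t)
J(M, u) = 2 + M + u (J(M, u) = (M + u) + 2 = 2 + M + u)
-10*J(-2, P(K(-3), 5)) - 14 = -10*(2 - 2 + (1 + (√2/(-3))*5)) - 14 = -10*(2 - 2 + (1 + (√2*(-⅓))*5)) - 14 = -10*(2 - 2 + (1 - √2/3*5)) - 14 = -10*(2 - 2 + (1 - 5*√2/3)) - 14 = -10*(1 - 5*√2/3) - 14 = (-10 + 50*√2/3) - 14 = -24 + 50*√2/3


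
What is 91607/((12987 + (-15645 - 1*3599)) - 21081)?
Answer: -91607/27338 ≈ -3.3509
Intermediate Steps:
91607/((12987 + (-15645 - 1*3599)) - 21081) = 91607/((12987 + (-15645 - 3599)) - 21081) = 91607/((12987 - 19244) - 21081) = 91607/(-6257 - 21081) = 91607/(-27338) = 91607*(-1/27338) = -91607/27338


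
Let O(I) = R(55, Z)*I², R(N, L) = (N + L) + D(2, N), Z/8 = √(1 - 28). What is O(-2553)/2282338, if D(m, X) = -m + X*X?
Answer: 10030908051/1141169 + 78213708*I*√3/1141169 ≈ 8790.0 + 118.71*I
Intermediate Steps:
D(m, X) = X² - m (D(m, X) = -m + X² = X² - m)
Z = 24*I*√3 (Z = 8*√(1 - 28) = 8*√(-27) = 8*(3*I*√3) = 24*I*√3 ≈ 41.569*I)
R(N, L) = -2 + L + N + N² (R(N, L) = (N + L) + (N² - 1*2) = (L + N) + (N² - 2) = (L + N) + (-2 + N²) = -2 + L + N + N²)
O(I) = I²*(3078 + 24*I*√3) (O(I) = (-2 + 24*I*√3 + 55 + 55²)*I² = (-2 + 24*I*√3 + 55 + 3025)*I² = (3078 + 24*I*√3)*I² = I²*(3078 + 24*I*√3))
O(-2553)/2282338 = ((-2553)²*(3078 + 24*I*√3))/2282338 = (6517809*(3078 + 24*I*√3))*(1/2282338) = (20061816102 + 156427416*I*√3)*(1/2282338) = 10030908051/1141169 + 78213708*I*√3/1141169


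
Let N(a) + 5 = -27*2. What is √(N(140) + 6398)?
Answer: √6339 ≈ 79.618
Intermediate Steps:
N(a) = -59 (N(a) = -5 - 27*2 = -5 - 54 = -59)
√(N(140) + 6398) = √(-59 + 6398) = √6339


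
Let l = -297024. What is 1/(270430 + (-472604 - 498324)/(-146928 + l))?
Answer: 27747/7503681893 ≈ 3.6978e-6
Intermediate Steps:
1/(270430 + (-472604 - 498324)/(-146928 + l)) = 1/(270430 + (-472604 - 498324)/(-146928 - 297024)) = 1/(270430 - 970928/(-443952)) = 1/(270430 - 970928*(-1/443952)) = 1/(270430 + 60683/27747) = 1/(7503681893/27747) = 27747/7503681893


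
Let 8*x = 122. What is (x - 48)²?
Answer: 17161/16 ≈ 1072.6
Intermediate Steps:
x = 61/4 (x = (⅛)*122 = 61/4 ≈ 15.250)
(x - 48)² = (61/4 - 48)² = (-131/4)² = 17161/16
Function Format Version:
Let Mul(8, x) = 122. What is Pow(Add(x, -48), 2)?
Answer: Rational(17161, 16) ≈ 1072.6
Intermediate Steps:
x = Rational(61, 4) (x = Mul(Rational(1, 8), 122) = Rational(61, 4) ≈ 15.250)
Pow(Add(x, -48), 2) = Pow(Add(Rational(61, 4), -48), 2) = Pow(Rational(-131, 4), 2) = Rational(17161, 16)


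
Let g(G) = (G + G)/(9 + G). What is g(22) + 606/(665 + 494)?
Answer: 69782/35929 ≈ 1.9422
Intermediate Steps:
g(G) = 2*G/(9 + G) (g(G) = (2*G)/(9 + G) = 2*G/(9 + G))
g(22) + 606/(665 + 494) = 2*22/(9 + 22) + 606/(665 + 494) = 2*22/31 + 606/1159 = 2*22*(1/31) + 606*(1/1159) = 44/31 + 606/1159 = 69782/35929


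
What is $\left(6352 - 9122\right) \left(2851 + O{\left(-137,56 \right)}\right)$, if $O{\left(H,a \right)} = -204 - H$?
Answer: $-7711680$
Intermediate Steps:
$\left(6352 - 9122\right) \left(2851 + O{\left(-137,56 \right)}\right) = \left(6352 - 9122\right) \left(2851 - 67\right) = - 2770 \left(2851 + \left(-204 + 137\right)\right) = - 2770 \left(2851 - 67\right) = \left(-2770\right) 2784 = -7711680$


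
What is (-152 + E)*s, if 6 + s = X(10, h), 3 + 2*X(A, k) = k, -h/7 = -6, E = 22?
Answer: -1755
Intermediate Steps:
h = 42 (h = -7*(-6) = 42)
X(A, k) = -3/2 + k/2
s = 27/2 (s = -6 + (-3/2 + (½)*42) = -6 + (-3/2 + 21) = -6 + 39/2 = 27/2 ≈ 13.500)
(-152 + E)*s = (-152 + 22)*(27/2) = -130*27/2 = -1755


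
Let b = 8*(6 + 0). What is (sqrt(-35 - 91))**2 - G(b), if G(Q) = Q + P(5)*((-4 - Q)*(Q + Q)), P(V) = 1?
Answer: 4818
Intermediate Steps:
b = 48 (b = 8*6 = 48)
G(Q) = Q + 2*Q*(-4 - Q) (G(Q) = Q + 1*((-4 - Q)*(Q + Q)) = Q + 1*((-4 - Q)*(2*Q)) = Q + 1*(2*Q*(-4 - Q)) = Q + 2*Q*(-4 - Q))
(sqrt(-35 - 91))**2 - G(b) = (sqrt(-35 - 91))**2 - (-1)*48*(7 + 2*48) = (sqrt(-126))**2 - (-1)*48*(7 + 96) = (3*I*sqrt(14))**2 - (-1)*48*103 = -126 - 1*(-4944) = -126 + 4944 = 4818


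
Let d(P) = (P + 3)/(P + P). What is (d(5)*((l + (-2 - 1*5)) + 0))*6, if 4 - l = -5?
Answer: 48/5 ≈ 9.6000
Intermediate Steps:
l = 9 (l = 4 - 1*(-5) = 4 + 5 = 9)
d(P) = (3 + P)/(2*P) (d(P) = (3 + P)/((2*P)) = (3 + P)*(1/(2*P)) = (3 + P)/(2*P))
(d(5)*((l + (-2 - 1*5)) + 0))*6 = (((1/2)*(3 + 5)/5)*((9 + (-2 - 1*5)) + 0))*6 = (((1/2)*(1/5)*8)*((9 + (-2 - 5)) + 0))*6 = (4*((9 - 7) + 0)/5)*6 = (4*(2 + 0)/5)*6 = ((4/5)*2)*6 = (8/5)*6 = 48/5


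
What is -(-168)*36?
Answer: 6048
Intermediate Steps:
-(-168)*36 = -168*(-36) = 6048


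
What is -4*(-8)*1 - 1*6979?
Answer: -6947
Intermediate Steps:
-4*(-8)*1 - 1*6979 = 32*1 - 6979 = 32 - 6979 = -6947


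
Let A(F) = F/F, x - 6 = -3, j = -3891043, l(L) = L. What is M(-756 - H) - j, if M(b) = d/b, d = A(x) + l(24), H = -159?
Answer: 2322952646/597 ≈ 3.8910e+6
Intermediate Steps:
x = 3 (x = 6 - 3 = 3)
A(F) = 1
d = 25 (d = 1 + 24 = 25)
M(b) = 25/b
M(-756 - H) - j = 25/(-756 - 1*(-159)) - 1*(-3891043) = 25/(-756 + 159) + 3891043 = 25/(-597) + 3891043 = 25*(-1/597) + 3891043 = -25/597 + 3891043 = 2322952646/597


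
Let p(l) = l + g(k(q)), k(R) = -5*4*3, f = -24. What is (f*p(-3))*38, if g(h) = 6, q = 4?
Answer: -2736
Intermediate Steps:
k(R) = -60 (k(R) = -20*3 = -60)
p(l) = 6 + l (p(l) = l + 6 = 6 + l)
(f*p(-3))*38 = -24*(6 - 3)*38 = -24*3*38 = -72*38 = -2736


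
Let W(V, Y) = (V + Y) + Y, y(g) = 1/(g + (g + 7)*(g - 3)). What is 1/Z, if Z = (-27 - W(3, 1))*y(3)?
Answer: -3/32 ≈ -0.093750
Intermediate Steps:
y(g) = 1/(g + (-3 + g)*(7 + g)) (y(g) = 1/(g + (7 + g)*(-3 + g)) = 1/(g + (-3 + g)*(7 + g)))
W(V, Y) = V + 2*Y
Z = -32/3 (Z = (-27 - (3 + 2*1))/(-21 + 3² + 5*3) = (-27 - (3 + 2))/(-21 + 9 + 15) = (-27 - 1*5)/3 = (-27 - 5)*(⅓) = -32*⅓ = -32/3 ≈ -10.667)
1/Z = 1/(-32/3) = -3/32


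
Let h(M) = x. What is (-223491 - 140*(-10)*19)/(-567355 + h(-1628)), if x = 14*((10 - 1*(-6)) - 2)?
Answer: 196891/567159 ≈ 0.34715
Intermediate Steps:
x = 196 (x = 14*((10 + 6) - 2) = 14*(16 - 2) = 14*14 = 196)
h(M) = 196
(-223491 - 140*(-10)*19)/(-567355 + h(-1628)) = (-223491 - 140*(-10)*19)/(-567355 + 196) = (-223491 + 1400*19)/(-567159) = (-223491 + 26600)*(-1/567159) = -196891*(-1/567159) = 196891/567159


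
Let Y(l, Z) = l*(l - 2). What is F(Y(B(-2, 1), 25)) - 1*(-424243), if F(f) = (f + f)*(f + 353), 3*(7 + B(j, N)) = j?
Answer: 39491579/81 ≈ 4.8755e+5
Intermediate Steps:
B(j, N) = -7 + j/3
Y(l, Z) = l*(-2 + l)
F(f) = 2*f*(353 + f) (F(f) = (2*f)*(353 + f) = 2*f*(353 + f))
F(Y(B(-2, 1), 25)) - 1*(-424243) = 2*((-7 + (⅓)*(-2))*(-2 + (-7 + (⅓)*(-2))))*(353 + (-7 + (⅓)*(-2))*(-2 + (-7 + (⅓)*(-2)))) - 1*(-424243) = 2*((-7 - ⅔)*(-2 + (-7 - ⅔)))*(353 + (-7 - ⅔)*(-2 + (-7 - ⅔))) + 424243 = 2*(-23*(-2 - 23/3)/3)*(353 - 23*(-2 - 23/3)/3) + 424243 = 2*(-23/3*(-29/3))*(353 - 23/3*(-29/3)) + 424243 = 2*(667/9)*(353 + 667/9) + 424243 = 2*(667/9)*(3844/9) + 424243 = 5127896/81 + 424243 = 39491579/81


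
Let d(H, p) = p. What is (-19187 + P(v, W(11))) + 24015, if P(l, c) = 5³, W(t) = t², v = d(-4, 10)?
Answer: 4953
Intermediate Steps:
v = 10
P(l, c) = 125
(-19187 + P(v, W(11))) + 24015 = (-19187 + 125) + 24015 = -19062 + 24015 = 4953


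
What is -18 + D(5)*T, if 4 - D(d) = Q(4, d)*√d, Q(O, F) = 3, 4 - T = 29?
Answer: -118 + 75*√5 ≈ 49.705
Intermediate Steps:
T = -25 (T = 4 - 1*29 = 4 - 29 = -25)
D(d) = 4 - 3*√d
-18 + D(5)*T = -18 + (4 - 3*√5)*(-25) = -18 + (-100 + 75*√5) = -118 + 75*√5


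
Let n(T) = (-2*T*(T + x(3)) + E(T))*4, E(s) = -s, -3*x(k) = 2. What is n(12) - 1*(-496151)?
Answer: 495015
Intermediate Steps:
x(k) = -2/3 (x(k) = -1/3*2 = -2/3)
n(T) = -4*T - 8*T*(-2/3 + T) (n(T) = (-2*T*(T - 2/3) - T)*4 = (-2*T*(-2/3 + T) - T)*4 = (-T - 2*T*(-2/3 + T))*4 = -4*T - 8*T*(-2/3 + T))
n(12) - 1*(-496151) = (4/3)*12*(1 - 6*12) - 1*(-496151) = (4/3)*12*(1 - 72) + 496151 = (4/3)*12*(-71) + 496151 = -1136 + 496151 = 495015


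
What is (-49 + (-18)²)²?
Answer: 75625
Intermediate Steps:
(-49 + (-18)²)² = (-49 + 324)² = 275² = 75625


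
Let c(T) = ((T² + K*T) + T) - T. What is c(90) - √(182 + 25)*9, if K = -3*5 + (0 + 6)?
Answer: 7290 - 27*√23 ≈ 7160.5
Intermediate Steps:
K = -9 (K = -15 + 6 = -9)
c(T) = T² - 9*T (c(T) = ((T² - 9*T) + T) - T = (T² - 8*T) - T = T² - 9*T)
c(90) - √(182 + 25)*9 = 90*(-9 + 90) - √(182 + 25)*9 = 90*81 - √207*9 = 7290 - 3*√23*9 = 7290 - 27*√23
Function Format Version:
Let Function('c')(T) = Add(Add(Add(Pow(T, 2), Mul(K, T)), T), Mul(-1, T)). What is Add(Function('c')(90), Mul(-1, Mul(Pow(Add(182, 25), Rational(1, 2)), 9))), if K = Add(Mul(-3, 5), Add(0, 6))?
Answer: Add(7290, Mul(-27, Pow(23, Rational(1, 2)))) ≈ 7160.5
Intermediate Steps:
K = -9 (K = Add(-15, 6) = -9)
Function('c')(T) = Add(Pow(T, 2), Mul(-9, T)) (Function('c')(T) = Add(Add(Add(Pow(T, 2), Mul(-9, T)), T), Mul(-1, T)) = Add(Add(Pow(T, 2), Mul(-8, T)), Mul(-1, T)) = Add(Pow(T, 2), Mul(-9, T)))
Add(Function('c')(90), Mul(-1, Mul(Pow(Add(182, 25), Rational(1, 2)), 9))) = Add(Mul(90, Add(-9, 90)), Mul(-1, Mul(Pow(Add(182, 25), Rational(1, 2)), 9))) = Add(Mul(90, 81), Mul(-1, Mul(Pow(207, Rational(1, 2)), 9))) = Add(7290, Mul(-1, Mul(Mul(3, Pow(23, Rational(1, 2))), 9))) = Add(7290, Mul(-1, Mul(27, Pow(23, Rational(1, 2))))) = Add(7290, Mul(-27, Pow(23, Rational(1, 2))))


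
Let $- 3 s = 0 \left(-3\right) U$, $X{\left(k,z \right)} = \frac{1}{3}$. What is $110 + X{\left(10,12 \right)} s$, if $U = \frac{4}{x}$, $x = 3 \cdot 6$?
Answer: $110$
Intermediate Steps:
$x = 18$
$U = \frac{2}{9}$ ($U = \frac{4}{18} = 4 \cdot \frac{1}{18} = \frac{2}{9} \approx 0.22222$)
$X{\left(k,z \right)} = \frac{1}{3}$
$s = 0$ ($s = - \frac{0 \left(-3\right) \frac{2}{9}}{3} = - \frac{0 \cdot \frac{2}{9}}{3} = \left(- \frac{1}{3}\right) 0 = 0$)
$110 + X{\left(10,12 \right)} s = 110 + \frac{1}{3} \cdot 0 = 110 + 0 = 110$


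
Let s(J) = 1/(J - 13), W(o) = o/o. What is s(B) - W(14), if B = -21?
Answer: -35/34 ≈ -1.0294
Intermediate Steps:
W(o) = 1
s(J) = 1/(-13 + J)
s(B) - W(14) = 1/(-13 - 21) - 1*1 = 1/(-34) - 1 = -1/34 - 1 = -35/34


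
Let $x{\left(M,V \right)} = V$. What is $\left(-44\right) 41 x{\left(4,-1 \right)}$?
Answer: $1804$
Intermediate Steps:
$\left(-44\right) 41 x{\left(4,-1 \right)} = \left(-44\right) 41 \left(-1\right) = \left(-1804\right) \left(-1\right) = 1804$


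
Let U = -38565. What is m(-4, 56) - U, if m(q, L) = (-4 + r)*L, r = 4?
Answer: 38565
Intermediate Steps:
m(q, L) = 0 (m(q, L) = (-4 + 4)*L = 0*L = 0)
m(-4, 56) - U = 0 - 1*(-38565) = 0 + 38565 = 38565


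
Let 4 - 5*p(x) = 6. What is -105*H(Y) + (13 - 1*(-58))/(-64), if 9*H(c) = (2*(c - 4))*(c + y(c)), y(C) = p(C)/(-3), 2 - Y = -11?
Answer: -176583/64 ≈ -2759.1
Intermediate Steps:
p(x) = -2/5 (p(x) = 4/5 - 1/5*6 = 4/5 - 6/5 = -2/5)
Y = 13 (Y = 2 - 1*(-11) = 2 + 11 = 13)
y(C) = 2/15 (y(C) = -2/5/(-3) = -2/5*(-1/3) = 2/15)
H(c) = (-8 + 2*c)*(2/15 + c)/9 (H(c) = ((2*(c - 4))*(c + 2/15))/9 = ((2*(-4 + c))*(2/15 + c))/9 = ((-8 + 2*c)*(2/15 + c))/9 = (-8 + 2*c)*(2/15 + c)/9)
-105*H(Y) + (13 - 1*(-58))/(-64) = -105*(-16/135 - 116/135*13 + (2/9)*13**2) + (13 - 1*(-58))/(-64) = -105*(-16/135 - 1508/135 + (2/9)*169) + (13 + 58)*(-1/64) = -105*(-16/135 - 1508/135 + 338/9) + 71*(-1/64) = -105*394/15 - 71/64 = -2758 - 71/64 = -176583/64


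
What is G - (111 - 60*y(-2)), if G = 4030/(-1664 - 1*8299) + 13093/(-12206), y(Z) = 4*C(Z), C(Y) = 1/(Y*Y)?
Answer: -6381663017/121608378 ≈ -52.477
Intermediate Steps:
C(Y) = Y⁻²
y(Z) = 4/Z²
G = -179635739/121608378 (G = 4030/(-1664 - 8299) + 13093*(-1/12206) = 4030/(-9963) - 13093/12206 = 4030*(-1/9963) - 13093/12206 = -4030/9963 - 13093/12206 = -179635739/121608378 ≈ -1.4772)
G - (111 - 60*y(-2)) = -179635739/121608378 - (111 - 240/(-2)²) = -179635739/121608378 - (111 - 240/4) = -179635739/121608378 - (111 - 60*1) = -179635739/121608378 - (111 - 60) = -179635739/121608378 - 1*51 = -179635739/121608378 - 51 = -6381663017/121608378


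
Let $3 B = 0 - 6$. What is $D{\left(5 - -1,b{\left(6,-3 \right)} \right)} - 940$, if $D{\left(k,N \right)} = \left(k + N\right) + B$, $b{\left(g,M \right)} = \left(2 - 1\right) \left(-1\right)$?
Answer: $-937$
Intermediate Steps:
$B = -2$ ($B = \frac{0 - 6}{3} = \frac{1}{3} \left(-6\right) = -2$)
$b{\left(g,M \right)} = -1$ ($b{\left(g,M \right)} = 1 \left(-1\right) = -1$)
$D{\left(k,N \right)} = -2 + N + k$ ($D{\left(k,N \right)} = \left(k + N\right) - 2 = \left(N + k\right) - 2 = -2 + N + k$)
$D{\left(5 - -1,b{\left(6,-3 \right)} \right)} - 940 = \left(-2 - 1 + \left(5 - -1\right)\right) - 940 = \left(-2 - 1 + \left(5 + 1\right)\right) - 940 = \left(-2 - 1 + 6\right) - 940 = 3 - 940 = -937$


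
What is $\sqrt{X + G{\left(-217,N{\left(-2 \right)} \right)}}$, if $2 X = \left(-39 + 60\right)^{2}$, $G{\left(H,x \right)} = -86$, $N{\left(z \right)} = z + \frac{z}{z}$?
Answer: $\frac{\sqrt{538}}{2} \approx 11.597$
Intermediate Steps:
$N{\left(z \right)} = 1 + z$ ($N{\left(z \right)} = z + 1 = 1 + z$)
$X = \frac{441}{2}$ ($X = \frac{\left(-39 + 60\right)^{2}}{2} = \frac{21^{2}}{2} = \frac{1}{2} \cdot 441 = \frac{441}{2} \approx 220.5$)
$\sqrt{X + G{\left(-217,N{\left(-2 \right)} \right)}} = \sqrt{\frac{441}{2} - 86} = \sqrt{\frac{269}{2}} = \frac{\sqrt{538}}{2}$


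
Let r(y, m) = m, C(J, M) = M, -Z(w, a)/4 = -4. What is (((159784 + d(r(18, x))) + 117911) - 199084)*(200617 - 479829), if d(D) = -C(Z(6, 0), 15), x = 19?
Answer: -21944946352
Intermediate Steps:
Z(w, a) = 16 (Z(w, a) = -4*(-4) = 16)
d(D) = -15 (d(D) = -1*15 = -15)
(((159784 + d(r(18, x))) + 117911) - 199084)*(200617 - 479829) = (((159784 - 15) + 117911) - 199084)*(200617 - 479829) = ((159769 + 117911) - 199084)*(-279212) = (277680 - 199084)*(-279212) = 78596*(-279212) = -21944946352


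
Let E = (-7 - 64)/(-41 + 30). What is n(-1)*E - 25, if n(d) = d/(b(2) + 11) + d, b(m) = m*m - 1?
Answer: -4915/154 ≈ -31.916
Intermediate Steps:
b(m) = -1 + m² (b(m) = m² - 1 = -1 + m²)
n(d) = 15*d/14 (n(d) = d/((-1 + 2²) + 11) + d = d/((-1 + 4) + 11) + d = d/(3 + 11) + d = d/14 + d = 15*d/14)
E = 71/11 (E = -71/(-11) = -71*(-1/11) = 71/11 ≈ 6.4545)
n(-1)*E - 25 = ((15/14)*(-1))*(71/11) - 25 = -15/14*71/11 - 25 = -1065/154 - 25 = -4915/154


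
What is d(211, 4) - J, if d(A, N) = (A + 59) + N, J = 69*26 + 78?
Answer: -1598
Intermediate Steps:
J = 1872 (J = 1794 + 78 = 1872)
d(A, N) = 59 + A + N (d(A, N) = (59 + A) + N = 59 + A + N)
d(211, 4) - J = (59 + 211 + 4) - 1*1872 = 274 - 1872 = -1598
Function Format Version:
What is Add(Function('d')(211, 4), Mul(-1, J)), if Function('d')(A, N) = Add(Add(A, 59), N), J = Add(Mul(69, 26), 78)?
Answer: -1598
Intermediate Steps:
J = 1872 (J = Add(1794, 78) = 1872)
Function('d')(A, N) = Add(59, A, N) (Function('d')(A, N) = Add(Add(59, A), N) = Add(59, A, N))
Add(Function('d')(211, 4), Mul(-1, J)) = Add(Add(59, 211, 4), Mul(-1, 1872)) = Add(274, -1872) = -1598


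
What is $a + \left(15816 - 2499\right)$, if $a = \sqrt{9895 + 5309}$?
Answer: $13317 + 2 \sqrt{3801} \approx 13440.0$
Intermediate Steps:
$a = 2 \sqrt{3801}$ ($a = \sqrt{15204} = 2 \sqrt{3801} \approx 123.3$)
$a + \left(15816 - 2499\right) = 2 \sqrt{3801} + \left(15816 - 2499\right) = 2 \sqrt{3801} + 13317 = 13317 + 2 \sqrt{3801}$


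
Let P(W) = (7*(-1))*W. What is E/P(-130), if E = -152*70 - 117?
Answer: -10757/910 ≈ -11.821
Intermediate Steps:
P(W) = -7*W
E = -10757 (E = -10640 - 117 = -10757)
E/P(-130) = -10757/((-7*(-130))) = -10757/910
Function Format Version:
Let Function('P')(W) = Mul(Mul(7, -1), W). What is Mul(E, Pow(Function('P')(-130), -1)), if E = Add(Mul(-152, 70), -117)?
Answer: Rational(-10757, 910) ≈ -11.821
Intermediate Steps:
Function('P')(W) = Mul(-7, W)
E = -10757 (E = Add(-10640, -117) = -10757)
Mul(E, Pow(Function('P')(-130), -1)) = Mul(-10757, Pow(Mul(-7, -130), -1)) = Mul(-10757, Pow(910, -1)) = Mul(-10757, Rational(1, 910)) = Rational(-10757, 910)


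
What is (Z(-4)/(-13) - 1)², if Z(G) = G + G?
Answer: 25/169 ≈ 0.14793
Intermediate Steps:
Z(G) = 2*G
(Z(-4)/(-13) - 1)² = ((2*(-4))/(-13) - 1)² = (-8*(-1/13) - 1)² = (8/13 - 1)² = (-5/13)² = 25/169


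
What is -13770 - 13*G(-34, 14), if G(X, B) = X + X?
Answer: -12886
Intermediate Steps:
G(X, B) = 2*X
-13770 - 13*G(-34, 14) = -13770 - 13*2*(-34) = -13770 - 13*(-68) = -13770 - 1*(-884) = -13770 + 884 = -12886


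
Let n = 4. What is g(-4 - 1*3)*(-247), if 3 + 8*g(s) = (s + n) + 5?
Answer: 247/8 ≈ 30.875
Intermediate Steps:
g(s) = ¾ + s/8 (g(s) = -3/8 + ((s + 4) + 5)/8 = -3/8 + ((4 + s) + 5)/8 = -3/8 + (9 + s)/8 = -3/8 + (9/8 + s/8) = ¾ + s/8)
g(-4 - 1*3)*(-247) = (¾ + (-4 - 1*3)/8)*(-247) = (¾ + (-4 - 3)/8)*(-247) = (¾ + (⅛)*(-7))*(-247) = (¾ - 7/8)*(-247) = -⅛*(-247) = 247/8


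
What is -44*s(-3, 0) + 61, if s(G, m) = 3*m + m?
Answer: 61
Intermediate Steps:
s(G, m) = 4*m
-44*s(-3, 0) + 61 = -176*0 + 61 = -44*0 + 61 = 0 + 61 = 61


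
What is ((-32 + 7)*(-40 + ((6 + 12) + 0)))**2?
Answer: 302500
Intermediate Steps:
((-32 + 7)*(-40 + ((6 + 12) + 0)))**2 = (-25*(-40 + (18 + 0)))**2 = (-25*(-40 + 18))**2 = (-25*(-22))**2 = 550**2 = 302500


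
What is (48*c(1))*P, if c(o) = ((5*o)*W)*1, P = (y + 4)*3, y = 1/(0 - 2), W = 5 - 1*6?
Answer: -2520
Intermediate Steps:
W = -1 (W = 5 - 6 = -1)
y = -½ (y = 1/(-2) = -½ ≈ -0.50000)
P = 21/2 (P = (-½ + 4)*3 = (7/2)*3 = 21/2 ≈ 10.500)
c(o) = -5*o (c(o) = ((5*o)*(-1))*1 = -5*o*1 = -5*o)
(48*c(1))*P = (48*(-5*1))*(21/2) = (48*(-5))*(21/2) = -240*21/2 = -2520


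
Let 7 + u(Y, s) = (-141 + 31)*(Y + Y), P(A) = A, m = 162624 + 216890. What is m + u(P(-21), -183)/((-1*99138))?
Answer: 37624254319/99138 ≈ 3.7951e+5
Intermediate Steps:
m = 379514
u(Y, s) = -7 - 220*Y (u(Y, s) = -7 + (-141 + 31)*(Y + Y) = -7 - 220*Y)
m + u(P(-21), -183)/((-1*99138)) = 379514 + (-7 - 220*(-21))/((-1*99138)) = 379514 + (-7 + 4620)/(-99138) = 379514 + 4613*(-1/99138) = 379514 - 4613/99138 = 37624254319/99138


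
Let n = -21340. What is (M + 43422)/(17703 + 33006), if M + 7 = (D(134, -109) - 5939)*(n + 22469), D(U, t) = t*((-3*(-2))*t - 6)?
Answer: 24852848/16903 ≈ 1470.3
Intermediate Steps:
D(U, t) = t*(-6 + 6*t) (D(U, t) = t*(6*t - 6) = t*(-6 + 6*t))
M = 74515122 (M = -7 + (6*(-109)*(-1 - 109) - 5939)*(-21340 + 22469) = -7 + (6*(-109)*(-110) - 5939)*1129 = -7 + (71940 - 5939)*1129 = -7 + 66001*1129 = -7 + 74515129 = 74515122)
(M + 43422)/(17703 + 33006) = (74515122 + 43422)/(17703 + 33006) = 74558544/50709 = 74558544*(1/50709) = 24852848/16903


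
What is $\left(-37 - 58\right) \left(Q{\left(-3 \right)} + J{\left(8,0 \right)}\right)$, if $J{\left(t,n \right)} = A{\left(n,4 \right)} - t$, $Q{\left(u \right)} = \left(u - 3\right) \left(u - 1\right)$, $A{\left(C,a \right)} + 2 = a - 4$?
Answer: $-1330$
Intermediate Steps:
$A{\left(C,a \right)} = -6 + a$ ($A{\left(C,a \right)} = -2 + \left(a - 4\right) = -2 + \left(-4 + a\right) = -6 + a$)
$Q{\left(u \right)} = \left(-1 + u\right) \left(-3 + u\right)$ ($Q{\left(u \right)} = \left(-3 + u\right) \left(-1 + u\right) = \left(-1 + u\right) \left(-3 + u\right)$)
$J{\left(t,n \right)} = -2 - t$ ($J{\left(t,n \right)} = \left(-6 + 4\right) - t = -2 - t$)
$\left(-37 - 58\right) \left(Q{\left(-3 \right)} + J{\left(8,0 \right)}\right) = \left(-37 - 58\right) \left(\left(3 + \left(-3\right)^{2} - -12\right) - 10\right) = - 95 \left(\left(3 + 9 + 12\right) - 10\right) = - 95 \left(24 - 10\right) = \left(-95\right) 14 = -1330$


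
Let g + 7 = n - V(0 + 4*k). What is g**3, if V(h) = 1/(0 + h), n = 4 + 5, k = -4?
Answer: 35937/4096 ≈ 8.7737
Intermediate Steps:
n = 9
V(h) = 1/h
g = 33/16 (g = -7 + (9 - 1/(0 + 4*(-4))) = -7 + (9 - 1/(0 - 16)) = -7 + (9 - 1/(-16)) = -7 + (9 - 1*(-1/16)) = -7 + (9 + 1/16) = -7 + 145/16 = 33/16 ≈ 2.0625)
g**3 = (33/16)**3 = 35937/4096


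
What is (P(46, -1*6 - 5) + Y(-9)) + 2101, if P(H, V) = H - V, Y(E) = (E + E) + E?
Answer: 2131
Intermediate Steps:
Y(E) = 3*E (Y(E) = 2*E + E = 3*E)
(P(46, -1*6 - 5) + Y(-9)) + 2101 = ((46 - (-1*6 - 5)) + 3*(-9)) + 2101 = ((46 - (-6 - 5)) - 27) + 2101 = ((46 - 1*(-11)) - 27) + 2101 = ((46 + 11) - 27) + 2101 = (57 - 27) + 2101 = 30 + 2101 = 2131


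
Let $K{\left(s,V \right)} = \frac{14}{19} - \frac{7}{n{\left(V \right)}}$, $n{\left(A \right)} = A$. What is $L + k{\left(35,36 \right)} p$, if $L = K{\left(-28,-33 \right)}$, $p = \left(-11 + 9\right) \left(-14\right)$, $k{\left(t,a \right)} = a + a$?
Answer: $\frac{1264627}{627} \approx 2016.9$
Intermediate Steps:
$k{\left(t,a \right)} = 2 a$
$K{\left(s,V \right)} = \frac{14}{19} - \frac{7}{V}$
$p = 28$ ($p = \left(-2\right) \left(-14\right) = 28$)
$L = \frac{595}{627}$ ($L = \frac{14}{19} - \frac{7}{-33} = \frac{14}{19} - - \frac{7}{33} = \frac{14}{19} + \frac{7}{33} = \frac{595}{627} \approx 0.94896$)
$L + k{\left(35,36 \right)} p = \frac{595}{627} + 2 \cdot 36 \cdot 28 = \frac{595}{627} + 72 \cdot 28 = \frac{595}{627} + 2016 = \frac{1264627}{627}$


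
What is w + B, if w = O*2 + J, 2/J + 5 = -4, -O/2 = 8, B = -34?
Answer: -596/9 ≈ -66.222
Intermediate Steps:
O = -16 (O = -2*8 = -16)
J = -2/9 (J = 2/(-5 - 4) = 2/(-9) = 2*(-⅑) = -2/9 ≈ -0.22222)
w = -290/9 (w = -16*2 - 2/9 = -32 - 2/9 = -290/9 ≈ -32.222)
w + B = -290/9 - 34 = -596/9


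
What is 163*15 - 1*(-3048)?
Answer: 5493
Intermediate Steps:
163*15 - 1*(-3048) = 2445 + 3048 = 5493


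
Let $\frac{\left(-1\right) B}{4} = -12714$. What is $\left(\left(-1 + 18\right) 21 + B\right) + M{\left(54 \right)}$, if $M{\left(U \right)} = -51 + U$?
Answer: $51216$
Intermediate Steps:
$B = 50856$ ($B = \left(-4\right) \left(-12714\right) = 50856$)
$\left(\left(-1 + 18\right) 21 + B\right) + M{\left(54 \right)} = \left(\left(-1 + 18\right) 21 + 50856\right) + \left(-51 + 54\right) = \left(17 \cdot 21 + 50856\right) + 3 = \left(357 + 50856\right) + 3 = 51213 + 3 = 51216$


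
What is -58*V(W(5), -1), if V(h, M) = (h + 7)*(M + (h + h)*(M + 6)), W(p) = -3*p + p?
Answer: -17574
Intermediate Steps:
W(p) = -2*p
V(h, M) = (7 + h)*(M + 2*h*(6 + M)) (V(h, M) = (7 + h)*(M + (2*h)*(6 + M)) = (7 + h)*(M + 2*h*(6 + M)))
-58*V(W(5), -1) = -58*(7*(-1) + 12*(-2*5)² + 84*(-2*5) + 2*(-1)*(-2*5)² + 15*(-1)*(-2*5)) = -58*(-7 + 12*(-10)² + 84*(-10) + 2*(-1)*(-10)² + 15*(-1)*(-10)) = -58*(-7 + 12*100 - 840 + 2*(-1)*100 + 150) = -58*(-7 + 1200 - 840 - 200 + 150) = -58*303 = -17574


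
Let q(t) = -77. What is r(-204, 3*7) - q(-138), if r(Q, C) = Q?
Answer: -127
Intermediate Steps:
r(-204, 3*7) - q(-138) = -204 - 1*(-77) = -204 + 77 = -127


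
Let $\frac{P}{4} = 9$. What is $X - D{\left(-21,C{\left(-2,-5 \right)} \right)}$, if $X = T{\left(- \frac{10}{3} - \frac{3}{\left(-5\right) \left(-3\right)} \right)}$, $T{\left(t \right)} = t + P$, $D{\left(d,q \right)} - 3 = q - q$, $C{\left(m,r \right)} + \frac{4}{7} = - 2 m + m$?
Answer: $\frac{442}{15} \approx 29.467$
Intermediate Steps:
$C{\left(m,r \right)} = - \frac{4}{7} - m$ ($C{\left(m,r \right)} = - \frac{4}{7} + \left(- 2 m + m\right) = - \frac{4}{7} - m$)
$P = 36$ ($P = 4 \cdot 9 = 36$)
$D{\left(d,q \right)} = 3$ ($D{\left(d,q \right)} = 3 + \left(q - q\right) = 3 + 0 = 3$)
$T{\left(t \right)} = 36 + t$ ($T{\left(t \right)} = t + 36 = 36 + t$)
$X = \frac{487}{15}$ ($X = 36 - \left(\frac{1}{5} + \frac{10}{3}\right) = 36 - \left(\frac{10}{3} + \frac{3}{15}\right) = 36 - \frac{53}{15} = \frac{487}{15} \approx 32.467$)
$X - D{\left(-21,C{\left(-2,-5 \right)} \right)} = \frac{487}{15} - 3 = \frac{442}{15}$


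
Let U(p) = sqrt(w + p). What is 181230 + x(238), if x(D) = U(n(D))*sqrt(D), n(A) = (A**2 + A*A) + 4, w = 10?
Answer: 181230 + 14*sqrt(137581) ≈ 1.8642e+5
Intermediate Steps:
n(A) = 4 + 2*A**2 (n(A) = (A**2 + A**2) + 4 = 2*A**2 + 4 = 4 + 2*A**2)
U(p) = sqrt(10 + p)
x(D) = sqrt(D)*sqrt(14 + 2*D**2) (x(D) = sqrt(10 + (4 + 2*D**2))*sqrt(D) = sqrt(14 + 2*D**2)*sqrt(D) = sqrt(D)*sqrt(14 + 2*D**2))
181230 + x(238) = 181230 + sqrt(2)*sqrt(238)*sqrt(7 + 238**2) = 181230 + sqrt(2)*sqrt(238)*sqrt(7 + 56644) = 181230 + sqrt(2)*sqrt(238)*sqrt(56651) = 181230 + 14*sqrt(137581)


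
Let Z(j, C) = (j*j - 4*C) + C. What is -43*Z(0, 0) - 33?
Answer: -33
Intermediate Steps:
Z(j, C) = j**2 - 3*C (Z(j, C) = (j**2 - 4*C) + C = j**2 - 3*C)
-43*Z(0, 0) - 33 = -43*(0**2 - 3*0) - 33 = -43*(0 + 0) - 33 = -43*0 - 33 = 0 - 33 = -33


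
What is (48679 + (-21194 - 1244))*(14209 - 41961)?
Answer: -728240232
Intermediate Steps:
(48679 + (-21194 - 1244))*(14209 - 41961) = (48679 - 22438)*(-27752) = 26241*(-27752) = -728240232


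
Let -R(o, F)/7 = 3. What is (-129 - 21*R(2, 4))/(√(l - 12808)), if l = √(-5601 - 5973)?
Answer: 312/√(-12808 + 3*I*√1286) ≈ 0.011578 - 2.7568*I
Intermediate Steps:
l = 3*I*√1286 (l = √(-11574) = 3*I*√1286 ≈ 107.58*I)
R(o, F) = -21 (R(o, F) = -7*3 = -21)
(-129 - 21*R(2, 4))/(√(l - 12808)) = (-129 - 21*(-21))/(√(3*I*√1286 - 12808)) = (-129 + 441)/(√(-12808 + 3*I*√1286)) = 312/√(-12808 + 3*I*√1286)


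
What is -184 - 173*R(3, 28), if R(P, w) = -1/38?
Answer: -6819/38 ≈ -179.45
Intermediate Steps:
R(P, w) = -1/38 (R(P, w) = -1*1/38 = -1/38)
-184 - 173*R(3, 28) = -184 - 173*(-1/38) = -184 + 173/38 = -6819/38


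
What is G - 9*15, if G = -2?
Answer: -137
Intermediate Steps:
G - 9*15 = -2 - 9*15 = -2 - 135 = -137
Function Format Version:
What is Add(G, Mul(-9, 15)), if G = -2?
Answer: -137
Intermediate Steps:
Add(G, Mul(-9, 15)) = Add(-2, Mul(-9, 15)) = Add(-2, -135) = -137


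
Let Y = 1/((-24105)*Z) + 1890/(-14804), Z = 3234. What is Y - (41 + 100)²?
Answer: -2867987505613348/144256782285 ≈ -19881.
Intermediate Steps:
Y = -18417005263/144256782285 (Y = 1/(-24105*3234) + 1890/(-14804) = -1/24105*1/3234 + 1890*(-1/14804) = -1/77955570 - 945/7402 = -18417005263/144256782285 ≈ -0.12767)
Y - (41 + 100)² = -18417005263/144256782285 - (41 + 100)² = -18417005263/144256782285 - 1*141² = -18417005263/144256782285 - 1*19881 = -18417005263/144256782285 - 19881 = -2867987505613348/144256782285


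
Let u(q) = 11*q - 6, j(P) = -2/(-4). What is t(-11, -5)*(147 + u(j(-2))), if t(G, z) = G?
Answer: -3223/2 ≈ -1611.5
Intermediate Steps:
j(P) = ½ (j(P) = -2*(-¼) = ½)
u(q) = -6 + 11*q
t(-11, -5)*(147 + u(j(-2))) = -11*(147 + (-6 + 11*(½))) = -11*(147 + (-6 + 11/2)) = -11*(147 - ½) = -11*293/2 = -3223/2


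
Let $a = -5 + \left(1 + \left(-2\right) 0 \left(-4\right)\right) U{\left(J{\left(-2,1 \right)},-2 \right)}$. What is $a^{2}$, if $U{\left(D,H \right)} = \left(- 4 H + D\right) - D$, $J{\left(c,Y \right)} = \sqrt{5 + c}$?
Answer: $9$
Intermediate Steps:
$U{\left(D,H \right)} = - 4 H$ ($U{\left(D,H \right)} = \left(D - 4 H\right) - D = - 4 H$)
$a = 3$ ($a = -5 + \left(1 + \left(-2\right) 0 \left(-4\right)\right) \left(\left(-4\right) \left(-2\right)\right) = -5 + \left(1 + 0 \left(-4\right)\right) 8 = -5 + \left(1 + 0\right) 8 = -5 + 1 \cdot 8 = -5 + 8 = 3$)
$a^{2} = 3^{2} = 9$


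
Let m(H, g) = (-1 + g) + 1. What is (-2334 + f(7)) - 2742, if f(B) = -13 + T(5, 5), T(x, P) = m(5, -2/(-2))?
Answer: -5088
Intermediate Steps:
m(H, g) = g
T(x, P) = 1 (T(x, P) = -2/(-2) = -2*(-½) = 1)
f(B) = -12 (f(B) = -13 + 1 = -12)
(-2334 + f(7)) - 2742 = (-2334 - 12) - 2742 = -2346 - 2742 = -5088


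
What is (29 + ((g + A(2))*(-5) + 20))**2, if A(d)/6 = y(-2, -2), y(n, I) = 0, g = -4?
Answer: 4761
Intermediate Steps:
A(d) = 0 (A(d) = 6*0 = 0)
(29 + ((g + A(2))*(-5) + 20))**2 = (29 + ((-4 + 0)*(-5) + 20))**2 = (29 + (-4*(-5) + 20))**2 = (29 + (20 + 20))**2 = (29 + 40)**2 = 69**2 = 4761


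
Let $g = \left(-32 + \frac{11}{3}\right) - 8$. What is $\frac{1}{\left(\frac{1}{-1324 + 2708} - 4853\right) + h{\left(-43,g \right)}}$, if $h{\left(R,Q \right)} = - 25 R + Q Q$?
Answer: $- \frac{12456}{30615455} \approx -0.00040685$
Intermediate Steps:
$g = - \frac{109}{3}$ ($g = \left(-32 + 11 \cdot \frac{1}{3}\right) - 8 = \left(-32 + \frac{11}{3}\right) - 8 = - \frac{85}{3} - 8 = - \frac{109}{3} \approx -36.333$)
$h{\left(R,Q \right)} = Q^{2} - 25 R$ ($h{\left(R,Q \right)} = - 25 R + Q^{2} = Q^{2} - 25 R$)
$\frac{1}{\left(\frac{1}{-1324 + 2708} - 4853\right) + h{\left(-43,g \right)}} = \frac{1}{\left(\frac{1}{-1324 + 2708} - 4853\right) + \left(\left(- \frac{109}{3}\right)^{2} - -1075\right)} = \frac{1}{\left(\frac{1}{1384} - 4853\right) + \left(\frac{11881}{9} + 1075\right)} = \frac{1}{\left(\frac{1}{1384} - 4853\right) + \frac{21556}{9}} = \frac{1}{- \frac{6716551}{1384} + \frac{21556}{9}} = \frac{1}{- \frac{30615455}{12456}} = - \frac{12456}{30615455}$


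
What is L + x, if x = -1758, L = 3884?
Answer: 2126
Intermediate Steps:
L + x = 3884 - 1758 = 2126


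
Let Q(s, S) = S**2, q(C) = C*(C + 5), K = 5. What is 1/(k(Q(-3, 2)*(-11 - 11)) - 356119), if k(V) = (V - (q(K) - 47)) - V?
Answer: -1/356122 ≈ -2.8080e-6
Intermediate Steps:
q(C) = C*(5 + C)
k(V) = -3 (k(V) = (V - (5*(5 + 5) - 47)) - V = (V - (5*10 - 47)) - V = (V - (50 - 47)) - V = (V - 1*3) - V = (V - 3) - V = (-3 + V) - V = -3)
1/(k(Q(-3, 2)*(-11 - 11)) - 356119) = 1/(-3 - 356119) = 1/(-356122) = -1/356122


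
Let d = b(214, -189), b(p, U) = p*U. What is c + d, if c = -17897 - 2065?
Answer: -60408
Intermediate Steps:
c = -19962
b(p, U) = U*p
d = -40446 (d = -189*214 = -40446)
c + d = -19962 - 40446 = -60408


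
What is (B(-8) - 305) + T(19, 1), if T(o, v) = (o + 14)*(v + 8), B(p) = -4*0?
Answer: -8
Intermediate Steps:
B(p) = 0
T(o, v) = (8 + v)*(14 + o) (T(o, v) = (14 + o)*(8 + v) = (8 + v)*(14 + o))
(B(-8) - 305) + T(19, 1) = (0 - 305) + (112 + 8*19 + 14*1 + 19*1) = -305 + (112 + 152 + 14 + 19) = -305 + 297 = -8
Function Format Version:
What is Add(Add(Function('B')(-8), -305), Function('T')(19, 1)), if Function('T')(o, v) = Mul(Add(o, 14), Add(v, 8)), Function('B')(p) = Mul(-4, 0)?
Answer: -8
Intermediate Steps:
Function('B')(p) = 0
Function('T')(o, v) = Mul(Add(8, v), Add(14, o)) (Function('T')(o, v) = Mul(Add(14, o), Add(8, v)) = Mul(Add(8, v), Add(14, o)))
Add(Add(Function('B')(-8), -305), Function('T')(19, 1)) = Add(Add(0, -305), Add(112, Mul(8, 19), Mul(14, 1), Mul(19, 1))) = Add(-305, Add(112, 152, 14, 19)) = Add(-305, 297) = -8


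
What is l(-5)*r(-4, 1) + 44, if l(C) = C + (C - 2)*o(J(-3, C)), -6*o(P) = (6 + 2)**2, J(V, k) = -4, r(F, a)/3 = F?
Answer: -792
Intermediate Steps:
r(F, a) = 3*F
o(P) = -32/3 (o(P) = -(6 + 2)**2/6 = -1/6*8**2 = -1/6*64 = -32/3)
l(C) = 64/3 - 29*C/3 (l(C) = C + (C - 2)*(-32/3) = C + (-2 + C)*(-32/3) = C + (64/3 - 32*C/3) = 64/3 - 29*C/3)
l(-5)*r(-4, 1) + 44 = (64/3 - 29/3*(-5))*(3*(-4)) + 44 = (64/3 + 145/3)*(-12) + 44 = (209/3)*(-12) + 44 = -836 + 44 = -792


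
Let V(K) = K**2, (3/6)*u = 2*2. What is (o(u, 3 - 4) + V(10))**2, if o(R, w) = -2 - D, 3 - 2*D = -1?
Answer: 9216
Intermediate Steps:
D = 2 (D = 3/2 - 1/2*(-1) = 3/2 + 1/2 = 2)
u = 8 (u = 2*(2*2) = 2*4 = 8)
o(R, w) = -4 (o(R, w) = -2 - 1*2 = -2 - 2 = -4)
(o(u, 3 - 4) + V(10))**2 = (-4 + 10**2)**2 = (-4 + 100)**2 = 96**2 = 9216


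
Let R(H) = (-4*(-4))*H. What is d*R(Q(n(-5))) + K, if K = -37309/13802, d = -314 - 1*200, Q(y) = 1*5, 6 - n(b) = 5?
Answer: -567575549/13802 ≈ -41123.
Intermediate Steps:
n(b) = 1 (n(b) = 6 - 1*5 = 6 - 5 = 1)
Q(y) = 5
R(H) = 16*H
d = -514 (d = -314 - 200 = -514)
K = -37309/13802 (K = -37309*1/13802 = -37309/13802 ≈ -2.7032)
d*R(Q(n(-5))) + K = -8224*5 - 37309/13802 = -514*80 - 37309/13802 = -41120 - 37309/13802 = -567575549/13802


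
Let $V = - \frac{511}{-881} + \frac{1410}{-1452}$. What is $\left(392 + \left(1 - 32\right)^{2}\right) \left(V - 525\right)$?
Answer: $- \frac{13777774029}{19382} \approx -7.1085 \cdot 10^{5}$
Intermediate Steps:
$V = - \frac{83373}{213202}$ ($V = \left(-511\right) \left(- \frac{1}{881}\right) + 1410 \left(- \frac{1}{1452}\right) = \frac{511}{881} - \frac{235}{242} = - \frac{83373}{213202} \approx -0.39105$)
$\left(392 + \left(1 - 32\right)^{2}\right) \left(V - 525\right) = \left(392 + \left(1 - 32\right)^{2}\right) \left(- \frac{83373}{213202} - 525\right) = \left(392 + \left(-31\right)^{2}\right) \left(- \frac{112014423}{213202}\right) = \left(392 + 961\right) \left(- \frac{112014423}{213202}\right) = 1353 \left(- \frac{112014423}{213202}\right) = - \frac{13777774029}{19382}$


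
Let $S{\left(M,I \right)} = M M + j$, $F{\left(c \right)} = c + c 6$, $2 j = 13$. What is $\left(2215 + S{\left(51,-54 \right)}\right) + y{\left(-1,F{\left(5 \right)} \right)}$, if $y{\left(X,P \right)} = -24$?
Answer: $\frac{9597}{2} \approx 4798.5$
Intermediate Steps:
$j = \frac{13}{2}$ ($j = \frac{1}{2} \cdot 13 = \frac{13}{2} \approx 6.5$)
$F{\left(c \right)} = 7 c$ ($F{\left(c \right)} = c + 6 c = 7 c$)
$S{\left(M,I \right)} = \frac{13}{2} + M^{2}$ ($S{\left(M,I \right)} = M M + \frac{13}{2} = M^{2} + \frac{13}{2} = \frac{13}{2} + M^{2}$)
$\left(2215 + S{\left(51,-54 \right)}\right) + y{\left(-1,F{\left(5 \right)} \right)} = \left(2215 + \left(\frac{13}{2} + 51^{2}\right)\right) - 24 = \left(2215 + \left(\frac{13}{2} + 2601\right)\right) - 24 = \left(2215 + \frac{5215}{2}\right) - 24 = \frac{9645}{2} - 24 = \frac{9597}{2}$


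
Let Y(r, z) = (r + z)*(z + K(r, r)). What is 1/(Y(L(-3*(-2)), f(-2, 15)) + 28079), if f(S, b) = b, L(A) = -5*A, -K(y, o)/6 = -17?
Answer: 1/26324 ≈ 3.7988e-5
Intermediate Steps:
K(y, o) = 102 (K(y, o) = -6*(-17) = 102)
Y(r, z) = (102 + z)*(r + z) (Y(r, z) = (r + z)*(z + 102) = (r + z)*(102 + z) = (102 + z)*(r + z))
1/(Y(L(-3*(-2)), f(-2, 15)) + 28079) = 1/((15**2 + 102*(-(-15)*(-2)) + 102*15 - (-15)*(-2)*15) + 28079) = 1/((225 + 102*(-5*6) + 1530 - 5*6*15) + 28079) = 1/((225 + 102*(-30) + 1530 - 30*15) + 28079) = 1/((225 - 3060 + 1530 - 450) + 28079) = 1/(-1755 + 28079) = 1/26324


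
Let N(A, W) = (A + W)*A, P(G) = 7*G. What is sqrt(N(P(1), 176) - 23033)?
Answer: 2*I*sqrt(5438) ≈ 147.49*I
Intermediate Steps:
N(A, W) = A*(A + W)
sqrt(N(P(1), 176) - 23033) = sqrt((7*1)*(7*1 + 176) - 23033) = sqrt(7*(7 + 176) - 23033) = sqrt(7*183 - 23033) = sqrt(1281 - 23033) = sqrt(-21752) = 2*I*sqrt(5438)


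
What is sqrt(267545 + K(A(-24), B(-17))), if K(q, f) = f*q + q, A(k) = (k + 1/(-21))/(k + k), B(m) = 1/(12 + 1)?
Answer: 5*sqrt(260439530)/156 ≈ 517.25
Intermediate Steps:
B(m) = 1/13
A(k) = (-1/21 + k)/(2*k) (A(k) = (k - 1/21)/((2*k)) = (-1/21 + k)*(1/(2*k)) = (-1/21 + k)/(2*k))
K(q, f) = q + f*q
sqrt(267545 + K(A(-24), B(-17))) = sqrt(267545 + ((1/42)*(-1 + 21*(-24))/(-24))*(1 + 1/13)) = sqrt(267545 + ((1/42)*(-1/24)*(-1 - 504))*(14/13)) = sqrt(267545 + ((1/42)*(-1/24)*(-505))*(14/13)) = sqrt(267545 + (505/1008)*(14/13)) = sqrt(267545 + 505/936) = sqrt(250422625/936) = 5*sqrt(260439530)/156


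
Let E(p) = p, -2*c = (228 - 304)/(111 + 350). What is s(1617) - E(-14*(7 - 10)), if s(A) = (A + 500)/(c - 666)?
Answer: -13869433/306988 ≈ -45.179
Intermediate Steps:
c = 38/461 (c = -(228 - 304)/(2*(111 + 350)) = -(-38)/461 = -½*(-76/461) = 38/461 ≈ 0.082430)
s(A) = -57625/76747 - 461*A/306988 (s(A) = (A + 500)/(38/461 - 666) = (500 + A)/(-306988/461) = (500 + A)*(-461/306988) = -57625/76747 - 461*A/306988)
s(1617) - E(-14*(7 - 10)) = (-57625/76747 - 461/306988*1617) - (-14)*(7 - 10) = (-57625/76747 - 67767/27908) - (-14)*(-3) = -975937/306988 - 1*42 = -975937/306988 - 42 = -13869433/306988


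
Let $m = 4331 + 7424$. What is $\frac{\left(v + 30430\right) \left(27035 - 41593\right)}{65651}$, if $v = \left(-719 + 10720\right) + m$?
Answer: $- \frac{759723788}{65651} \approx -11572.0$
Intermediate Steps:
$m = 11755$
$v = 21756$ ($v = \left(-719 + 10720\right) + 11755 = 10001 + 11755 = 21756$)
$\frac{\left(v + 30430\right) \left(27035 - 41593\right)}{65651} = \frac{\left(21756 + 30430\right) \left(27035 - 41593\right)}{65651} = 52186 \left(-14558\right) \frac{1}{65651} = \left(-759723788\right) \frac{1}{65651} = - \frac{759723788}{65651}$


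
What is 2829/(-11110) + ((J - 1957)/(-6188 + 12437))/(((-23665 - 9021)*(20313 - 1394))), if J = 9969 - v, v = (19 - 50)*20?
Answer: -5466047908421117/21466168868796630 ≈ -0.25464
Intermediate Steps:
v = -620 (v = -31*20 = -620)
J = 10589 (J = 9969 - 1*(-620) = 9969 + 620 = 10589)
2829/(-11110) + ((J - 1957)/(-6188 + 12437))/(((-23665 - 9021)*(20313 - 1394))) = 2829/(-11110) + ((10589 - 1957)/(-6188 + 12437))/(((-23665 - 9021)*(20313 - 1394))) = 2829*(-1/11110) + (8632/6249)/((-32686*18919)) = -2829/11110 + (8632*(1/6249))/(-618386434) = -2829/11110 + (8632/6249)*(-1/618386434) = -2829/11110 - 4316/1932148413033 = -5466047908421117/21466168868796630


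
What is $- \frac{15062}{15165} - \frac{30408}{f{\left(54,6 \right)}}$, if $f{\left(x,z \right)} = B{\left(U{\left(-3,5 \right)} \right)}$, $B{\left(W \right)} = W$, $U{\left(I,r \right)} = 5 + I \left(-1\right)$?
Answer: $- \frac{57657227}{15165} \approx -3802.0$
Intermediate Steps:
$U{\left(I,r \right)} = 5 - I$
$f{\left(x,z \right)} = 8$ ($f{\left(x,z \right)} = 5 - -3 = 5 + 3 = 8$)
$- \frac{15062}{15165} - \frac{30408}{f{\left(54,6 \right)}} = - \frac{15062}{15165} - \frac{30408}{8} = \left(-15062\right) \frac{1}{15165} - 3801 = - \frac{15062}{15165} - 3801 = - \frac{57657227}{15165}$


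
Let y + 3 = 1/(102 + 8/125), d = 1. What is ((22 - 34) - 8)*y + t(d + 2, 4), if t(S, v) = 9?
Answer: 438901/6379 ≈ 68.804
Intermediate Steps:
y = -38149/12758 (y = -3 + 1/(102 + 8/125) = -3 + 1/(12758/125) = -3 + 125/12758 = -38149/12758 ≈ -2.9902)
((22 - 34) - 8)*y + t(d + 2, 4) = ((22 - 34) - 8)*(-38149/12758) + 9 = (-12 - 8)*(-38149/12758) + 9 = -20*(-38149/12758) + 9 = 381490/6379 + 9 = 438901/6379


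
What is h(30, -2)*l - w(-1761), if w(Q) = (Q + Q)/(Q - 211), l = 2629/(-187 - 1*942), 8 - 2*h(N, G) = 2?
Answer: -9764751/1113194 ≈ -8.7718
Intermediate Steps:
h(N, G) = 3 (h(N, G) = 4 - ½*2 = 4 - 1 = 3)
l = -2629/1129 (l = 2629/(-187 - 942) = 2629/(-1129) = 2629*(-1/1129) = -2629/1129 ≈ -2.3286)
w(Q) = 2*Q/(-211 + Q) (w(Q) = (2*Q)/(-211 + Q) = 2*Q/(-211 + Q))
h(30, -2)*l - w(-1761) = 3*(-2629/1129) - 2*(-1761)/(-211 - 1761) = -7887/1129 - 2*(-1761)/(-1972) = -7887/1129 - 2*(-1761)*(-1)/1972 = -7887/1129 - 1*1761/986 = -7887/1129 - 1761/986 = -9764751/1113194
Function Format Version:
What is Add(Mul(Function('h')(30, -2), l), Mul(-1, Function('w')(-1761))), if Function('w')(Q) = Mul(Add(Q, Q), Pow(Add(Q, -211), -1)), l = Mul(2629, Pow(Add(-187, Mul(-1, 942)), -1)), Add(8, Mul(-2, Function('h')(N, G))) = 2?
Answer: Rational(-9764751, 1113194) ≈ -8.7718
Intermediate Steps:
Function('h')(N, G) = 3 (Function('h')(N, G) = Add(4, Mul(Rational(-1, 2), 2)) = Add(4, -1) = 3)
l = Rational(-2629, 1129) (l = Mul(2629, Pow(Add(-187, -942), -1)) = Mul(2629, Pow(-1129, -1)) = Mul(2629, Rational(-1, 1129)) = Rational(-2629, 1129) ≈ -2.3286)
Function('w')(Q) = Mul(2, Q, Pow(Add(-211, Q), -1)) (Function('w')(Q) = Mul(Mul(2, Q), Pow(Add(-211, Q), -1)) = Mul(2, Q, Pow(Add(-211, Q), -1)))
Add(Mul(Function('h')(30, -2), l), Mul(-1, Function('w')(-1761))) = Add(Mul(3, Rational(-2629, 1129)), Mul(-1, Mul(2, -1761, Pow(Add(-211, -1761), -1)))) = Add(Rational(-7887, 1129), Mul(-1, Mul(2, -1761, Pow(-1972, -1)))) = Add(Rational(-7887, 1129), Mul(-1, Mul(2, -1761, Rational(-1, 1972)))) = Add(Rational(-7887, 1129), Mul(-1, Rational(1761, 986))) = Add(Rational(-7887, 1129), Rational(-1761, 986)) = Rational(-9764751, 1113194)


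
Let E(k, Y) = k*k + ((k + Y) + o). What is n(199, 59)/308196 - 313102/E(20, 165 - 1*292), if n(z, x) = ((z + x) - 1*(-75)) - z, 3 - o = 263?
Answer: -16082796595/1695078 ≈ -9487.9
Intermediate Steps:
o = -260 (o = 3 - 1*263 = 3 - 263 = -260)
n(z, x) = 75 + x (n(z, x) = ((x + z) + 75) - z = (75 + x + z) - z = 75 + x)
E(k, Y) = -260 + Y + k + k² (E(k, Y) = k*k + ((k + Y) - 260) = k² + ((Y + k) - 260) = k² + (-260 + Y + k) = -260 + Y + k + k²)
n(199, 59)/308196 - 313102/E(20, 165 - 1*292) = (75 + 59)/308196 - 313102/(-260 + (165 - 1*292) + 20 + 20²) = 134*(1/308196) - 313102/(-260 + (165 - 292) + 20 + 400) = 67/154098 - 313102/(-260 - 127 + 20 + 400) = 67/154098 - 313102/33 = -16082796595/1695078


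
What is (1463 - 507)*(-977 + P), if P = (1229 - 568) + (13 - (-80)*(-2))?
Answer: -442628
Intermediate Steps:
P = 514 (P = 661 + (13 - 16*10) = 661 + (13 - 160) = 661 - 147 = 514)
(1463 - 507)*(-977 + P) = (1463 - 507)*(-977 + 514) = 956*(-463) = -442628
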